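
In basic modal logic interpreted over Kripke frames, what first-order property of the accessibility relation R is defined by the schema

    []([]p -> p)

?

This schema is the T□ axiom.
Its frame correspondent is shift-reflexivity — forall x forall y (Rxy -> Ryy).

shift-reflexivity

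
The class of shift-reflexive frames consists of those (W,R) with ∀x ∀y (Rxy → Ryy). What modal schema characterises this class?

□(□r → r)

This is shift-reflexivity; the standard corresponding axiom is T□: □(□r → r).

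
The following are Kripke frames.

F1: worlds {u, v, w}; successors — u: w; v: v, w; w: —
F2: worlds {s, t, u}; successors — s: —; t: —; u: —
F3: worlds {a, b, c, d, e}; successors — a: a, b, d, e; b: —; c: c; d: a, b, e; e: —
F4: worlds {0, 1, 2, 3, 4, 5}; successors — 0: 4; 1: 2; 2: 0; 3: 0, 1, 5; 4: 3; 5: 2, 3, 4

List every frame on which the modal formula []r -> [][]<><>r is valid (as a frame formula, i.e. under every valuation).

The schema corresponds to a generalized confluence (Geach) condition: forall x forall z (x R^2 z -> exists w (xRw & z R^2 w)).
F1: fails — vR²w but no t with vRt and wR²t.
F2: holds.
F3: fails — aR²b but no w with aRw and bR²w.
F4: fails — 1R²0 but no w with 1Rw and 0R²w.
Valid on: F2.

F2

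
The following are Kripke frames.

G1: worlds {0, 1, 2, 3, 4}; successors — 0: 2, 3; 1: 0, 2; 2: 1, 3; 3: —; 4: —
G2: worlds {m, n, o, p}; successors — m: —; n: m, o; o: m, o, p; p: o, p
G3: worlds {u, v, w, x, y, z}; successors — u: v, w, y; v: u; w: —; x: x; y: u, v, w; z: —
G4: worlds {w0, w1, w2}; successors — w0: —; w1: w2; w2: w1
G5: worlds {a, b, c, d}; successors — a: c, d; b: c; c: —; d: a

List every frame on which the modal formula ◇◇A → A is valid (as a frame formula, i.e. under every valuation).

This is the axiom for a generalized confluence (Geach) condition; its first-order frame correspondent is ∀x ∀y (xR²y → ∃w (y = w ∧ x = w)).
G1: fails — 0R²1 but 1 ≠ 0.
G2: fails — nR²m but m ≠ n.
G3: fails — uR²v but v ≠ u.
G4: condition met.
G5: fails — dR²c but c ≠ d.

G4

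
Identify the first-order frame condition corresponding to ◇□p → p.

Symmetry

Replacing p by ¬p and contraposing gives the equivalent schema p → □◇p.
Suppose p→□◇p is valid. Take Rxy and set V(p)={x}. Then p at x, so □◇p at x, so ◇p at y, so some z with Ryz has p; z=x, i.e. Ryx.
The converse is a direct semantic check.
So the correspondent is symmetry.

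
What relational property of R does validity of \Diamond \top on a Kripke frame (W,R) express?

seriality

This is a form of the D axiom.
It corresponds to seriality: \forall x \exists y Rxy.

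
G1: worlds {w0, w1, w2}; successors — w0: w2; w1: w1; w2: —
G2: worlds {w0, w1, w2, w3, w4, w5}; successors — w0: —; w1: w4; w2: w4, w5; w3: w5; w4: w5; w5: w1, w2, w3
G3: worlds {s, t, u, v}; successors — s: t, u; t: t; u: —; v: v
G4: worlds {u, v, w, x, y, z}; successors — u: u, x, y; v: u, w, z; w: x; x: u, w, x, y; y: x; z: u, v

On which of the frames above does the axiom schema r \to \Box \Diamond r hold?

This is the axiom for symmetry; its first-order frame correspondent is \forall x \forall y (Rxy \to Ryx).
G1: fails — Rw0w2 but not Rw2w0.
G2: fails — Rw2w4 but not Rw4w2.
G3: fails — Rsu but not Rus.
G4: fails — Rvw but not Rwv.
Valid on no frame.

none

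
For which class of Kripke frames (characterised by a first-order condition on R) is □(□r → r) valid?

shift-reflexivity: ∀x ∀y (Rxy → Ryy)

This is the T□ axiom.
Its frame correspondent is shift-reflexivity — ∀x ∀y (Rxy → Ryy).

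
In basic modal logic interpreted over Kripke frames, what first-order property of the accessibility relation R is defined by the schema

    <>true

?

seriality: forall x exists y Rxy

This is a form of the D axiom.
Its frame correspondent is seriality — forall x exists y Rxy.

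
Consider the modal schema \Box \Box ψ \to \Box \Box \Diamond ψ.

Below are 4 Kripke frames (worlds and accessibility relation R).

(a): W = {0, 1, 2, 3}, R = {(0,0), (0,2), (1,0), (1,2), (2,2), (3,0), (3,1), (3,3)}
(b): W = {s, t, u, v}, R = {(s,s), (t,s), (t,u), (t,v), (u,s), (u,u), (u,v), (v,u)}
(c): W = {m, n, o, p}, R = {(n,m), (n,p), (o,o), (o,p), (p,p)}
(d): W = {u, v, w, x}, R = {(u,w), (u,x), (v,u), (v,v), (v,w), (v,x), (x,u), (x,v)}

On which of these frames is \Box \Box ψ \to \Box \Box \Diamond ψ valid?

(a), (b), (c)

Frame correspondent (Sahlqvist): \forall x \forall z (x R^2 z \to \exists w (x R^2 w \wedge zRw)) — i.e. a generalized confluence (Geach) condition.
(a): satisfies the condition.
(b): satisfies the condition.
(c): satisfies the condition.
(d): fails — uR²u but no t with uR²t and uRt.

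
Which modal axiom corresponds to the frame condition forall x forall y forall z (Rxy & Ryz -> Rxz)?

A defining formula is □q → □□q (the 4 axiom).

□q → □□q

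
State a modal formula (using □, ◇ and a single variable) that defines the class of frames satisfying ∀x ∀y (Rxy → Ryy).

The condition is shift-reflexivity. The T□ schema □(□q → q) defines it.
Suppose □(□q→q) is valid. Take Rxy and set V(q)={w : Ryw}. Then at y, □q holds; since □(□q→q) at x, □q→q at y, so q at y, i.e. Ryy.

□(□q → q)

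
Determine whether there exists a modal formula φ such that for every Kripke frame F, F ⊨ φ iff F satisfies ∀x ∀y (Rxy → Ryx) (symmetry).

Yes — defined by q → □◇q

This is a Sahlqvist condition; the B axiom q → □◇q defines it.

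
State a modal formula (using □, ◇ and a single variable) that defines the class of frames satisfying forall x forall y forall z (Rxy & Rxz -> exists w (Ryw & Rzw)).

This is convergence; the standard corresponding axiom is .2: ◇□ψ → □◇ψ.

◇□ψ → □◇ψ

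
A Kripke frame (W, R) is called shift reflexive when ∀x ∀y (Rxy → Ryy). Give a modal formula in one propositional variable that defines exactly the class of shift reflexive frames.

□(□ψ → ψ)

The condition is shift-reflexivity. The T□ schema □(□ψ → ψ) defines it.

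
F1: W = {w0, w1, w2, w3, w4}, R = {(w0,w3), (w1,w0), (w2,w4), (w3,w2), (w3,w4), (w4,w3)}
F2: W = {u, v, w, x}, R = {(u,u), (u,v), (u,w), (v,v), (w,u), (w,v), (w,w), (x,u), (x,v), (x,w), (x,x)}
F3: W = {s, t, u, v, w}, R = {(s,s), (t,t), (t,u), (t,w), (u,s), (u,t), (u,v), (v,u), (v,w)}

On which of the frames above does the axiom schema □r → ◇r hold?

Frame correspondent (Sahlqvist): ∀x ∃y Rxy — i.e. seriality.
F1: ✓.
F2: ✓.
F3: fails — world w has no successor.

F1, F2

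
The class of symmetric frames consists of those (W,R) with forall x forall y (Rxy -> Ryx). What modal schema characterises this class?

ψ → □◇ψ

This is symmetry; the standard corresponding axiom is B: ψ → □◇ψ.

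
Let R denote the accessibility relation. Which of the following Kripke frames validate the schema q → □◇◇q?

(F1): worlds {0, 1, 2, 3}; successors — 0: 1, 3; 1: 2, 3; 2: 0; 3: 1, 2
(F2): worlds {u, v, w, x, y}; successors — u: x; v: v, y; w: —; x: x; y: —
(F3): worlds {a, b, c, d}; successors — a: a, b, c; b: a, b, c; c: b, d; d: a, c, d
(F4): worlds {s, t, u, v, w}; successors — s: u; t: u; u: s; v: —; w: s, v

(F3)

The schema corresponds to a generalized confluence (Geach) condition: ∀x ∀z (xRz → ∃w (x = w ∧ zR²w)).
(F1): fails — 1R3 but no w with 1=w and 3R²w.
(F2): fails — uRx but no t with u=t and xR²t.
(F3): condition met.
(F4): fails — sRu but no w* with s=w* and uR²w*.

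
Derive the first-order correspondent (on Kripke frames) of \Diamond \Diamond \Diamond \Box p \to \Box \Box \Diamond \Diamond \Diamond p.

\forall x \forall y \forall z ((x R^3 y \wedge x R^2 z) \to \exists w (yRw \wedge z R^3 w))

This is a Sahlqvist (Geach-type) schema ◇^3□^1p → □^2◇^3p.
Minimal-valuation argument: fix x; take any y with xR^3y and any z with xR^2z. Set V(p) to the set of worlds R-reachable from y in exactly 1 step. Then □^1p holds at y, so the antecedent holds at x; validity forces ◇^3p at z, giving a w with zR^3w and yR^1w.
First-order correspondent: \forall x \forall y \forall z ((x R^3 y \wedge x R^2 z) \to \exists w (yRw \wedge z R^3 w)).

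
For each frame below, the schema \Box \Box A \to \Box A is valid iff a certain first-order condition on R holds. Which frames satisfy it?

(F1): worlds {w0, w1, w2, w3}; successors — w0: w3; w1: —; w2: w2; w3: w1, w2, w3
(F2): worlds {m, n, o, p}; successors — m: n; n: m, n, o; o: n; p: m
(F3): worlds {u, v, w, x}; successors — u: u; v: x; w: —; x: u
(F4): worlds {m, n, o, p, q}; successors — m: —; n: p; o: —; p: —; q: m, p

The schema corresponds to density: \forall x \forall y (Rxy \to \exists z (Rxz \wedge Rzy)).
(F1): ✓.
(F2): fails — Rpm but no z with Rpz and Rzm.
(F3): fails — Rvx but no z with Rvz and Rzx.
(F4): fails — Rnp but no z with Rnz and Rzp.

(F1)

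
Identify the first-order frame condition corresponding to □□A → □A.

Suppose □□A→□A is valid. Take Rxy and set V(A)={w : xR²w}. Then □□A at x, so □A at x, so A at y, i.e. ∃z(Rxz∧Rzy).

density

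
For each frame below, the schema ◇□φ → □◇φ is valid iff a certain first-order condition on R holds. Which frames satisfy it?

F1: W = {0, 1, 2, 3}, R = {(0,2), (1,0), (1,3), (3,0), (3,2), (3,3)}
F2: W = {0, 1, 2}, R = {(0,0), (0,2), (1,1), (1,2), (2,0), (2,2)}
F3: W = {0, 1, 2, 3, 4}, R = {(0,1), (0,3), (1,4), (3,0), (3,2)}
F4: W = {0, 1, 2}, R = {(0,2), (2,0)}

F2, F4

This is the axiom for convergence; its first-order frame correspondent is ∀x ∀y ∀z (Rxy ∧ Rxz → ∃w (Ryw ∧ Rzw)).
F1: fails — R02 and R02 but 2 and 2 have no common successor.
F2: condition met.
F3: fails — R01 and R03 but 1 and 3 have no common successor.
F4: condition met.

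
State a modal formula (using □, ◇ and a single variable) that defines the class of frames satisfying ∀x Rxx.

This is reflexivity; the standard corresponding axiom is T: □p → p.
Suppose □p→p is valid. At any x set V(p)={w : Rxw}. Then □p holds at x, so p holds at x, i.e. Rxx.

□p → p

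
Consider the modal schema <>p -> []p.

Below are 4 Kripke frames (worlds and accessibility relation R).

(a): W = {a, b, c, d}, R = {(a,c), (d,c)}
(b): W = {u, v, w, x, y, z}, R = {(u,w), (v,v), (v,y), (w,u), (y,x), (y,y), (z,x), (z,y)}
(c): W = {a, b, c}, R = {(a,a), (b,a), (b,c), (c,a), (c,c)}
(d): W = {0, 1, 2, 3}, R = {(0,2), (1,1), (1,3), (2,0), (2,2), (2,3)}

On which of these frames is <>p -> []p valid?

This is the axiom for partial functionality; its first-order frame correspondent is forall x forall y forall z (Rxy & Rxz -> y = z).
(a): ✓.
(b): fails — v sees both v and y.
(c): fails — b sees both a and c.
(d): fails — 1 sees both 1 and 3.

(a)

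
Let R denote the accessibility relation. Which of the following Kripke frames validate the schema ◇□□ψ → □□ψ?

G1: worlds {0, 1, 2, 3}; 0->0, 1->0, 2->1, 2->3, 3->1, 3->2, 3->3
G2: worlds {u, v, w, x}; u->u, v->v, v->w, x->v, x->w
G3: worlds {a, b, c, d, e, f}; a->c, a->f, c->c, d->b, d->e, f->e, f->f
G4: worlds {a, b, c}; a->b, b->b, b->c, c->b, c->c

G4

This is the axiom for a generalized confluence (Geach) condition; its first-order frame correspondent is ∀x ∀y ∀z ((xRy ∧ xR²z) → ∃w (yR²w ∧ z = w)).
G1: fails — 2R1, 2R²1 but no w with 1R²w and 1=w.
G2: fails — vRw, vR²v but no t with wR²t and v=t.
G3: fails — aRc, aR²e but no w with cR²w and e=w.
G4: ✓.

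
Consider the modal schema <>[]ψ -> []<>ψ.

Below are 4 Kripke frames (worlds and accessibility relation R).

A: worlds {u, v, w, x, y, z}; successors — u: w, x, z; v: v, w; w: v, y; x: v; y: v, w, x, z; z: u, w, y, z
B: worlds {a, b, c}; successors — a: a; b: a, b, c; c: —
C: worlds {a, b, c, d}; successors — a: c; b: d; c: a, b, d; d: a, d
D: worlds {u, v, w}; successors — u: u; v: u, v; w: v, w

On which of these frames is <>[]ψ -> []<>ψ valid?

D

Frame correspondent (Sahlqvist): forall x forall y forall z (Rxy & Rxz -> exists w (Ryw & Rzw)) — i.e. convergence.
A: fails — Ruz and Rux but z and x have no common successor.
B: fails — Rba and Rbc but a and c have no common successor.
C: fails — Rcd and Rca but d and a have no common successor.
D: condition met.
Valid on: D.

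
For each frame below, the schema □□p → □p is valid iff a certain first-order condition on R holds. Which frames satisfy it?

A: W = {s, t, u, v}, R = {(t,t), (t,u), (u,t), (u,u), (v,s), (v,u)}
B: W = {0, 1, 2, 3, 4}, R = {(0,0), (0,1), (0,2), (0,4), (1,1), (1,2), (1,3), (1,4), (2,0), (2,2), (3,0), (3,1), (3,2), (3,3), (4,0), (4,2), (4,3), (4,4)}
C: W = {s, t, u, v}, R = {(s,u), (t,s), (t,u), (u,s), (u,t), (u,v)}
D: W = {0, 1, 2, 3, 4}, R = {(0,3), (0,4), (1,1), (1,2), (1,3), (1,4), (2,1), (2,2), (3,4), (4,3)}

B

This is the axiom for density; its first-order frame correspondent is ∀x ∀y (Rxy → ∃z (Rxz ∧ Rzy)).
A: fails — Rvs but no z with Rvz and Rzs.
B: holds.
C: fails — Ruv but no z with Ruz and Rzv.
D: fails — R34 but no z with R3z and Rz4.
Valid on: B.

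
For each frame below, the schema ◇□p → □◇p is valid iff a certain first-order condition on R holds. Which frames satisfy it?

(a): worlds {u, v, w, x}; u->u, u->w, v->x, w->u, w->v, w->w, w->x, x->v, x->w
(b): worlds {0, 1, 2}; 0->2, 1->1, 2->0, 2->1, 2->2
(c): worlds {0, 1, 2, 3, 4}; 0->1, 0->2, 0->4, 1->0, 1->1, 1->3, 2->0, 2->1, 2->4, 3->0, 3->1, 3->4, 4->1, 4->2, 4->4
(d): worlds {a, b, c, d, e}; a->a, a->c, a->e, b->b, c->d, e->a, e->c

(c)

Frame correspondent (Sahlqvist): ∀x ∀y ∀z (Rxy ∧ Rxz → ∃w (Ryw ∧ Rzw)) — i.e. convergence.
(a): fails — Rwu and Rwv but u and v have no common successor.
(b): fails — R20 and R21 but 0 and 1 have no common successor.
(c): satisfies the condition.
(d): fails — Rae and Rac but e and c have no common successor.
Valid on: (c).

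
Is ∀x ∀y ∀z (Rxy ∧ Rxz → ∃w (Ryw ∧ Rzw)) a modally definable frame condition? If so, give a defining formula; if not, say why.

Yes, by ◇□q → □◇q

Yes: it is convergence, defined by the .2 schema ◇□q → □◇q.
Suppose ◇□q→□◇q is valid. Take Rxy, Rxz and set V(q)={w : Ryw}. Then □q at y so ◇□q at x, so □◇q at x, so ◇q at z, giving w with Rzw and Ryw.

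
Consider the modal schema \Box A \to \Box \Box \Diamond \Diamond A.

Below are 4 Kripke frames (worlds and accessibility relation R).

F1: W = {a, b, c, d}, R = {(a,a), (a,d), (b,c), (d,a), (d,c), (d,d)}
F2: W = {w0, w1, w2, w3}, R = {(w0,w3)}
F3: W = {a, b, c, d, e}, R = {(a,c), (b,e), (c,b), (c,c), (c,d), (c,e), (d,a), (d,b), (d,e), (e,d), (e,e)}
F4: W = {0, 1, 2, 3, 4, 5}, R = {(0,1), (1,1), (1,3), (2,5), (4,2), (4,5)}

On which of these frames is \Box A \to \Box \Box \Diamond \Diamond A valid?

Frame correspondent (Sahlqvist): \forall x \forall z (x R^2 z \to \exists w (xRw \wedge z R^2 w)) — i.e. a generalized confluence (Geach) condition.
F1: fails — aR²c but no w with aRw and cR²w.
F2: holds.
F3: fails — aR²b but no w with aRw and bR²w.
F4: fails — 0R²3 but no w with 0Rw and 3R²w.
Valid on: F2.

F2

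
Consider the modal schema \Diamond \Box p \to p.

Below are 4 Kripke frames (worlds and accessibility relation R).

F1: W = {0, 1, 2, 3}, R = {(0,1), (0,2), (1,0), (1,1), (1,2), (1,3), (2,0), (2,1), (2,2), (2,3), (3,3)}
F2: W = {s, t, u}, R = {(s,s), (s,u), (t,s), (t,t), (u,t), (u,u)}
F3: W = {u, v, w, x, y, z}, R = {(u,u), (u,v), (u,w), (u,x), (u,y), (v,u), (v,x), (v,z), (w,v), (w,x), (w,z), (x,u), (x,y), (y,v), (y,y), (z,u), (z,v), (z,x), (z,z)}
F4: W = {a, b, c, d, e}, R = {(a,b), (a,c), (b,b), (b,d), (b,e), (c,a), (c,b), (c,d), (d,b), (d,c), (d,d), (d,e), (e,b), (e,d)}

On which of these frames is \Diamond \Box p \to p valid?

none

This is the axiom for a generalized confluence (Geach) condition; its first-order frame correspondent is \forall x \forall y (xRy \to \exists w (yRw \wedge x = w)).
F1: fails — 1R3 but no w with 3Rw and 1=w.
F2: fails — sRu but no w with uRw and s=w.
F3: fails — uRw but no t with wRt and u=t.
F4: fails — aRb but no w with bRw and a=w.
Valid on no frame.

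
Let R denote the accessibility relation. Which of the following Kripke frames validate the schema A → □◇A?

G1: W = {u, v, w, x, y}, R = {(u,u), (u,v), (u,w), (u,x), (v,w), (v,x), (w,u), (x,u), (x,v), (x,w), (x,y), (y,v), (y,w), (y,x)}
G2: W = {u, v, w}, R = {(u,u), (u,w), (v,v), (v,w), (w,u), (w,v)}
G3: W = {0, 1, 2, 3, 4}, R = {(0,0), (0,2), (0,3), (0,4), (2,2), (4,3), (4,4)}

G2

The schema corresponds to symmetry: ∀x ∀y (Rxy → Ryx).
G1: fails — Ruv but not Rvu.
G2: condition met.
G3: fails — R02 but not R20.
Valid on: G2.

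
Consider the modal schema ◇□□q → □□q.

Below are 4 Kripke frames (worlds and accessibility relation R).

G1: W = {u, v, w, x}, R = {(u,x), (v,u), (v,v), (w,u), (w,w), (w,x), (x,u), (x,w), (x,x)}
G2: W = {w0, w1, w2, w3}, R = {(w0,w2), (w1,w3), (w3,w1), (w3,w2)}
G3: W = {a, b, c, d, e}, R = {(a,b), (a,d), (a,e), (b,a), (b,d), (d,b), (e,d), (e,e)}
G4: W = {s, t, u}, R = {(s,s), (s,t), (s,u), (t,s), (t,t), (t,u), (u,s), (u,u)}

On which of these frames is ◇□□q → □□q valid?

Frame correspondent (Sahlqvist): ∀x ∀y ∀z ((xRy ∧ xR²z) → ∃w (yR²w ∧ z = w)) — i.e. a generalized confluence (Geach) condition.
G1: fails — vRu, vR²v but no t with uR²t and v=t.
G2: fails — w1Rw3, w1R²w1 but no w with w3R²w and w1=w.
G3: fails — aRb, aR²a but no w with bR²w and a=w.
G4: satisfies the condition.

G4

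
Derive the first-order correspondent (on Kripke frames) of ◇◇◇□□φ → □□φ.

This is a Sahlqvist (Geach-type) schema ◇^3□^2φ → □^2◇^0φ.
Minimal-valuation argument: fix x; take any y with xR^3y and any z with xR^2z. Set V(φ) to the set of worlds R-reachable from y in exactly 2 steps. Then □^2φ holds at y, so the antecedent holds at x; validity forces ◇^0φ at z, giving a w with zR^0w and yR^2w.
First-order correspondent: ∀x ∀y ∀z ((xR³y ∧ xR²z) → ∃w (yR²w ∧ z = w)).

∀x ∀y ∀z ((xR³y ∧ xR²z) → ∃w (yR²w ∧ z = w))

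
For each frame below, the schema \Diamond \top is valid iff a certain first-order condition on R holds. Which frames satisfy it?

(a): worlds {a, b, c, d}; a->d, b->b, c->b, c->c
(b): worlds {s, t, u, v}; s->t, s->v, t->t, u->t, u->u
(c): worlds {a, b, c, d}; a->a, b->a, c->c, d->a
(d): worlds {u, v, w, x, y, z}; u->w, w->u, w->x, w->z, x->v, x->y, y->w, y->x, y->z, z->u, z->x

Frame correspondent (Sahlqvist): \forall x \exists y Rxy — i.e. seriality.
(a): fails — world d has no successor.
(b): fails — world v has no successor.
(c): condition met.
(d): fails — world v has no successor.

(c)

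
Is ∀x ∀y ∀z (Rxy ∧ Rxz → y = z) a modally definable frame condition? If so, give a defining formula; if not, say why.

Yes, by ◇q → □q

Yes: it is partial functionality, defined by the CD schema ◇q → □q.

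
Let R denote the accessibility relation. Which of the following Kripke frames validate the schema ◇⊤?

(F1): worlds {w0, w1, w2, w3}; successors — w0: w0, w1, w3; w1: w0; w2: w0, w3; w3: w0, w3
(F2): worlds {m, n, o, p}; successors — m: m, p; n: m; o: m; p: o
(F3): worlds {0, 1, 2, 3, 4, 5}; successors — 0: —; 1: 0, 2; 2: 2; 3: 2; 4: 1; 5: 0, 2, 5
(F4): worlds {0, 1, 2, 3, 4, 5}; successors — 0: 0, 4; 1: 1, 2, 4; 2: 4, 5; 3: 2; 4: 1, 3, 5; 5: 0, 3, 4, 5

(F1), (F2), (F4)

Frame correspondent (Sahlqvist): ∀x ∃y Rxy — i.e. seriality.
(F1): condition met.
(F2): condition met.
(F3): fails — world 0 has no successor.
(F4): condition met.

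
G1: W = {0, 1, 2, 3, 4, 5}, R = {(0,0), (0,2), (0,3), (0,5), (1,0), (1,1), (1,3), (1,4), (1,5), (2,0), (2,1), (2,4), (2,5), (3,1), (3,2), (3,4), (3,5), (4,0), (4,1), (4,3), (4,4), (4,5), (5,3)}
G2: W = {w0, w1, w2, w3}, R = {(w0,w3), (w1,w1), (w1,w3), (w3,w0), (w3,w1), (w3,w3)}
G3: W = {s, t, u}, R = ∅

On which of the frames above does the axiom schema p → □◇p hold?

The schema corresponds to symmetry: ∀x ∀y (Rxy → Ryx).
G1: fails — R25 but not R52.
G2: ✓.
G3: ✓.
Valid on: G2, G3.

G2, G3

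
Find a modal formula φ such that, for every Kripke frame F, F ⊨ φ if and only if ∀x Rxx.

The condition is reflexivity. The T schema □s → s defines it.
Suppose □s→s is valid. At any x set V(s)={w : Rxw}. Then □s holds at x, so s holds at x, i.e. Rxx.

□s → s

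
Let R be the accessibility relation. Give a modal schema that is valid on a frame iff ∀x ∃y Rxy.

A defining formula is □ψ → ◇ψ (the D axiom).
Suppose □ψ→◇ψ is valid. At any x set V(ψ)=W. Then □ψ at x, so ◇ψ at x, so x has a successor.

□ψ → ◇ψ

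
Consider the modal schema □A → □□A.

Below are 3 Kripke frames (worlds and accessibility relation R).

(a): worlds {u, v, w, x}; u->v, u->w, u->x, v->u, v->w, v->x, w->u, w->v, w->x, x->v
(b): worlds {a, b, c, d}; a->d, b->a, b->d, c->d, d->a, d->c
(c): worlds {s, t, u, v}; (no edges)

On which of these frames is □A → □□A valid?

Frame correspondent (Sahlqvist): ∀x ∀y ∀z (Rxy ∧ Ryz → Rxz) — i.e. transitivity.
(a): fails — Ruv and Rvu but not Ruu.
(b): fails — Rcd and Rdc but not Rcc.
(c): holds.
Valid on: (c).

(c)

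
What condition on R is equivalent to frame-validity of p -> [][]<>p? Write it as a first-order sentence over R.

This is a Sahlqvist (Geach-type) schema ◇^0□^0p → □^2◇^1p.
Minimal-valuation argument: fix x; take any y with xR^0y and any z with xR^2z. Set V(p) to the set of worlds R-reachable from y in exactly 0 steps. Then □^0p holds at y, so the antecedent holds at x; validity forces ◇^1p at z, giving a w with zR^1w and yR^0w.
First-order correspondent: forall x forall z (x R^2 z -> exists w (x = w & zRw)).

forall x forall z (x R^2 z -> exists w (x = w & zRw))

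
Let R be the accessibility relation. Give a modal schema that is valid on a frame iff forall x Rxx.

□p → p

This is reflexivity; the standard corresponding axiom is T: □p → p.
Suppose □p→p is valid. At any x set V(p)={w : Rxw}. Then □p holds at x, so p holds at x, i.e. Rxx.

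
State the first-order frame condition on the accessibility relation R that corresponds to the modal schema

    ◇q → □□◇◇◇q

This is a Sahlqvist (Geach-type) schema ◇^1□^0q → □^2◇^3q.
First-order correspondent: ∀x ∀y ∀z ((xRy ∧ xR²z) → ∃w (y = w ∧ zR³w)).

∀x ∀y ∀z ((xRy ∧ xR²z) → ∃w (y = w ∧ zR³w))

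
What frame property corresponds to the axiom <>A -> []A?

Suppose ◇A→□A is valid. Take Rxy, Rxz and set V(A)={y}. Then ◇A at x, so □A at x, so A at z, i.e. z=y.

partial functionality: forall x forall y forall z (Rxy & Rxz -> y = z)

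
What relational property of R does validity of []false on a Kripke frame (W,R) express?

emptiness of R: forall x forall y ~Rxy

This schema is the Ver axiom.
Its frame correspondent is emptiness of R — forall x forall y ~Rxy.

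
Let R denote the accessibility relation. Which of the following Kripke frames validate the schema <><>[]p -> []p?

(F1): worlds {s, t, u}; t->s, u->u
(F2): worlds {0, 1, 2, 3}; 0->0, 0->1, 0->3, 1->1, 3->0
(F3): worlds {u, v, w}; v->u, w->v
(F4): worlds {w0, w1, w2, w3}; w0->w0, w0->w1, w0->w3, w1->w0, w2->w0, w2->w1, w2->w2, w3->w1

This is the axiom for a generalized confluence (Geach) condition; its first-order frame correspondent is forall x forall y forall z ((x R^2 y & xRz) -> exists w (yRw & z = w)).
(F1): holds.
(F2): fails — 0R²1, 0R0 but no w with 1Rw and 0=w.
(F3): fails — wR²u, wRv but no t with uRt and v=t.
(F4): fails — w0R²w1, w0Rw1 but no w with w1Rw and w1=w.
Valid on: (F1).

(F1)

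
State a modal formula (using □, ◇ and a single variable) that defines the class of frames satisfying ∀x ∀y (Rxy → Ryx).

This is symmetry; the standard corresponding axiom is B: ψ → □◇ψ.
Suppose ψ→□◇ψ is valid. Take Rxy and set V(ψ)={x}. Then ψ at x, so □◇ψ at x, so ◇ψ at y, so some z with Ryz has ψ; z=x, i.e. Ryx.

ψ → □◇ψ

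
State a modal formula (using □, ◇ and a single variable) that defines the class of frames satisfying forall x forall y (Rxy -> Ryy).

This is shift-reflexivity; the standard corresponding axiom is T□: □(□s → s).
Suppose □(□s→s) is valid. Take Rxy and set V(s)={w : Ryw}. Then at y, □s holds; since □(□s→s) at x, □s→s at y, so s at y, i.e. Ryy.

□(□s → s)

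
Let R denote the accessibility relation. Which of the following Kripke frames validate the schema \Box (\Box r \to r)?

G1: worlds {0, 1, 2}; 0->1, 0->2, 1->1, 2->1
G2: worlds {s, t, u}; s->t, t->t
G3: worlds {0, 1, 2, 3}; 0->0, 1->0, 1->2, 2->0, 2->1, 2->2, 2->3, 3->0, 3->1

G2

The schema corresponds to shift-reflexivity: \forall x \forall y (Rxy \to Ryy).
G1: fails — R02 but not R22.
G2: condition met.
G3: fails — R31 but not R11.
Valid on: G2.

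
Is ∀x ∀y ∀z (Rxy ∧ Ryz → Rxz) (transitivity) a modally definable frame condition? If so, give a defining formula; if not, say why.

Yes, by □r → □□r

This is a Sahlqvist condition; the 4 axiom □r → □□r defines it.
Suppose □r→□□r is valid. Take Rxy, Ryz and set V(r)={w : Rxw}. Then □r at x, so □□r at x, so □r at y, so r at z, i.e. Rxz.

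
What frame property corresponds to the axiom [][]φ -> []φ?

Density

Suppose □□φ→□φ is valid. Take Rxy and set V(φ)={w : xR²w}. Then □□φ at x, so □φ at x, so φ at y, i.e. ∃z(Rxz∧Rzy).
Conversely, on a frame with density the schema holds at every world under every valuation.
Frame condition: forall x forall y (Rxy -> exists z (Rxz & Rzy)).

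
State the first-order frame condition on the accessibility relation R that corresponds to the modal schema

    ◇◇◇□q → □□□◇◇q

∀x ∀y ∀z ((xR³y ∧ xR³z) → ∃w (yRw ∧ zR²w))

This is a Sahlqvist (Geach-type) schema ◇^3□^1q → □^3◇^2q.
First-order correspondent: ∀x ∀y ∀z ((xR³y ∧ xR³z) → ∃w (yRw ∧ zR²w)).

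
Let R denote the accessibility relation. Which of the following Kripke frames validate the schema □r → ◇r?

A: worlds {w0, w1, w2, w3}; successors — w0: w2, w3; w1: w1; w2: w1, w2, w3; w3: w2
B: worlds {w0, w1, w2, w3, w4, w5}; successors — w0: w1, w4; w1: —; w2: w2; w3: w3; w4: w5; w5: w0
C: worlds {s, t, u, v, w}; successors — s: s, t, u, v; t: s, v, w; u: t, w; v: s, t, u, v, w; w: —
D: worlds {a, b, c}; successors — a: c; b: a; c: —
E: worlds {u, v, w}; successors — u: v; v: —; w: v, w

Frame correspondent (Sahlqvist): ∀x ∃y Rxy — i.e. seriality.
A: ✓.
B: fails — world w1 has no successor.
C: fails — world w has no successor.
D: fails — world c has no successor.
E: fails — world v has no successor.

A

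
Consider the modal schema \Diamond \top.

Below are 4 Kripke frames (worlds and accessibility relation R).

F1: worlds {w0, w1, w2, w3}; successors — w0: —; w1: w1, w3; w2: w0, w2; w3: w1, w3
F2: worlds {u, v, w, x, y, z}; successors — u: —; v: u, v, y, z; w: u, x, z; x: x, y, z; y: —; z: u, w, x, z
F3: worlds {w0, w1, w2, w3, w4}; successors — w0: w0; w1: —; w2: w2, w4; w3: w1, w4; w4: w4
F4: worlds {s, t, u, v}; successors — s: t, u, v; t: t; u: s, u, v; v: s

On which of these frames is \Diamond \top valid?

The schema corresponds to seriality: \forall x \exists y Rxy.
F1: fails — world w0 has no successor.
F2: fails — world u has no successor.
F3: fails — world w1 has no successor.
F4: ✓.

F4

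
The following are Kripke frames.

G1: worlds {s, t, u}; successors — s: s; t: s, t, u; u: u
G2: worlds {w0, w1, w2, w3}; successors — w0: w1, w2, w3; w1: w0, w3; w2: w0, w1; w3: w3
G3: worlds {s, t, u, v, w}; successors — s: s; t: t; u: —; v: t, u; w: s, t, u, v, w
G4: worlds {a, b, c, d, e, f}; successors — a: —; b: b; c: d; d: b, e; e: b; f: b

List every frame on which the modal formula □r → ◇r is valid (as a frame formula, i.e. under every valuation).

Frame correspondent (Sahlqvist): ∀x ∃y Rxy — i.e. seriality.
G1: satisfies the condition.
G2: satisfies the condition.
G3: fails — world u has no successor.
G4: fails — world a has no successor.

G1, G2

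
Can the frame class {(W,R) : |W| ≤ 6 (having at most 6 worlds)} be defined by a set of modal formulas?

Modal frame validity is preserved under disjoint unions.
Any modal formula valid on each of 7 disjoint one-world frames is valid on their disjoint union (validity is preserved under disjoint unions). Each one-world frame has |W|=1≤6, but the union has |W|=7.
So no modal formula (or set of formulas) defines exactly the |W|≤6 frames.

No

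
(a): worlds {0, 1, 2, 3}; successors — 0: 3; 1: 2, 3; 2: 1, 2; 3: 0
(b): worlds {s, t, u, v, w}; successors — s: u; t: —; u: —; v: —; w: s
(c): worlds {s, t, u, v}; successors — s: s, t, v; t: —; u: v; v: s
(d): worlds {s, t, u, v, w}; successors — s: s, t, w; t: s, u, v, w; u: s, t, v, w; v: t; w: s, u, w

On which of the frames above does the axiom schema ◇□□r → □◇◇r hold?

This is the axiom for a generalized confluence (Geach) condition; its first-order frame correspondent is ∀x ∀y ∀z ((xRy ∧ xRz) → ∃w (yR²w ∧ zR²w)).
(a): condition met.
(b): fails — sRu, sRu but no w* with uR²w* and uR²w*.
(c): fails — sRs, sRt but no w with sR²w and tR²w.
(d): condition met.

(a), (d)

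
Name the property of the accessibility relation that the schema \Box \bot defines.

Emptiness of R

□⊥ is valid iff no world has any successor (otherwise □⊥ fails at any world with one).
Conversely, any frame satisfying \forall x \forall y \neg Rxy validates the schema.
Frame condition: \forall x \forall y \neg Rxy.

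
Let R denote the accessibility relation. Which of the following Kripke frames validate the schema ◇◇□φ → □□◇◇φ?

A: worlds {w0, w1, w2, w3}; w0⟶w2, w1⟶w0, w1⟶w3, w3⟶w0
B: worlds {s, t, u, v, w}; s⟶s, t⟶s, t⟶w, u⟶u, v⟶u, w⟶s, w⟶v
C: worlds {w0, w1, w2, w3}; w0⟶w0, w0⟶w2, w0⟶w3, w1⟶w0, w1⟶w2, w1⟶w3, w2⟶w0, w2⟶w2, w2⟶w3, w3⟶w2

C

The schema corresponds to a generalized confluence (Geach) condition: ∀x ∀y ∀z ((xR²y ∧ xR²z) → ∃w (yRw ∧ zR²w)).
A: fails — w1R²w0, w1R²w0 but no w with w0Rw and w0R²w.
B: fails — tR²s, tR²v but no w* with sRw* and vR²w*.
C: holds.
Valid on: C.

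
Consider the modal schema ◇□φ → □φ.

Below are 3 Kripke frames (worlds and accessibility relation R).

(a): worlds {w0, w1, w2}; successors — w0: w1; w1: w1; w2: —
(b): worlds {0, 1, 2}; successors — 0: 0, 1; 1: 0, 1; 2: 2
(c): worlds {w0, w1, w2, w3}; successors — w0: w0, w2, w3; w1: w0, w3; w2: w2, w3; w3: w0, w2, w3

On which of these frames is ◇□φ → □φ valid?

(a), (b)

The schema corresponds to the Euclidean property: ∀x ∀y ∀z (Rxy ∧ Rxz → Ryz).
(a): ✓.
(b): ✓.
(c): fails — Rw0w2 and Rw0w0 but not Rw2w0.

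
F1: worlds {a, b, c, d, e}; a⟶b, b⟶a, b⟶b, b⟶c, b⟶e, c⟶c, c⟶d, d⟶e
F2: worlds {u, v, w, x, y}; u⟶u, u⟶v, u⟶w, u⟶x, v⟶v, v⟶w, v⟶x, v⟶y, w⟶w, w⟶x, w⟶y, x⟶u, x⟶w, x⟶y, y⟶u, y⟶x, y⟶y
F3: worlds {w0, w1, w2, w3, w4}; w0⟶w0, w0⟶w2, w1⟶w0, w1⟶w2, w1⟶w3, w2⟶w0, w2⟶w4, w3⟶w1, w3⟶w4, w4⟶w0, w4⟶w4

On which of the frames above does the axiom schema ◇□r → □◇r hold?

Frame correspondent (Sahlqvist): ∀x ∀y ∀z (Rxy ∧ Rxz → ∃w (Ryw ∧ Rzw)) — i.e. convergence.
F1: fails — Rbc and Rba but c and a have no common successor.
F2: ✓.
F3: fails — Rw1w0 and Rw1w3 but w0 and w3 have no common successor.

F2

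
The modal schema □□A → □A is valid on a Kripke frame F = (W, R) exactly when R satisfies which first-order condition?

Suppose □□A→□A is valid. Take Rxy and set V(A)={w : xR²w}. Then □□A at x, so □A at x, so A at y, i.e. ∃z(Rxz∧Rzy).
Conversely, on a frame with density the schema holds at every world under every valuation.
Frame condition: ∀x ∀y (Rxy → ∃z (Rxz ∧ Rzy)).

density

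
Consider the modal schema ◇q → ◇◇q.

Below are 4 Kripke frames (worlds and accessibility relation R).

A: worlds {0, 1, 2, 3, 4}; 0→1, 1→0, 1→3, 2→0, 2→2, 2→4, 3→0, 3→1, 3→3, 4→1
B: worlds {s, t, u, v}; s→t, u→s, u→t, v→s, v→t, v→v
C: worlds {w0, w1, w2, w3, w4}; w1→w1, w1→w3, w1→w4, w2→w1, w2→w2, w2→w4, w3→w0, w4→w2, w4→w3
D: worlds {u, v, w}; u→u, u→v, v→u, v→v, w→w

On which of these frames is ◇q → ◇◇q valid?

D

This is the axiom for a generalized confluence (Geach) condition; its first-order frame correspondent is ∀x ∀y (xRy → ∃w (y = w ∧ xR²w)).
A: fails — 0R1 but no w with 1=w and 0R²w.
B: fails — sRt but no w with t=w and sR²w.
C: fails — w3Rw0 but no w with w0=w and w3R²w.
D: satisfies the condition.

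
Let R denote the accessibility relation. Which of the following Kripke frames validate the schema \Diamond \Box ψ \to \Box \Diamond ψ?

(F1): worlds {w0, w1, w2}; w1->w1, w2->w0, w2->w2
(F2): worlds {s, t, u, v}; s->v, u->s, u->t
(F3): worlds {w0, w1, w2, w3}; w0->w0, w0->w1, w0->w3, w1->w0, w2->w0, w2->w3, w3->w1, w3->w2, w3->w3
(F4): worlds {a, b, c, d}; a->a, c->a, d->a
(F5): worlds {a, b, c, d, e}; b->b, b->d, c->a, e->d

Frame correspondent (Sahlqvist): \forall x \forall y \forall z (Rxy \wedge Rxz \to \exists w (Ryw \wedge Rzw)) — i.e. convergence.
(F1): fails — Rw2w0 and Rw2w0 but w0 and w0 have no common successor.
(F2): fails — Rsv and Rsv but v and v have no common successor.
(F3): fails — Rw0w1 and Rw0w3 but w1 and w3 have no common successor.
(F4): ✓.
(F5): fails — Rbd and Rbd but d and d have no common successor.
Valid on: (F4).

(F4)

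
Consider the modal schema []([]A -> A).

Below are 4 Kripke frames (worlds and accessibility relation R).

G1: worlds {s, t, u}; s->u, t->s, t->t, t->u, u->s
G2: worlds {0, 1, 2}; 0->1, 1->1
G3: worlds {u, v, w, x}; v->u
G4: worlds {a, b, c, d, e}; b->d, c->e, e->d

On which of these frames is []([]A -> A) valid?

Frame correspondent (Sahlqvist): forall x forall y (Rxy -> Ryy) — i.e. shift-reflexivity.
G1: fails — Rus but not Rss.
G2: condition met.
G3: fails — Rvu but not Ruu.
G4: fails — Red but not Rdd.

G2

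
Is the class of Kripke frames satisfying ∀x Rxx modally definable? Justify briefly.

Yes, by □q → q

The condition is reflexivity. A defining modal formula is □q → q.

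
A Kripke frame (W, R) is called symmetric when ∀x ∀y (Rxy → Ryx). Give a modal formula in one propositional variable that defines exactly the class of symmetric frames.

p → □◇p

This is symmetry; the standard corresponding axiom is B: p → □◇p.
Suppose p→□◇p is valid. Take Rxy and set V(p)={x}. Then p at x, so □◇p at x, so ◇p at y, so some z with Ryz has p; z=x, i.e. Ryx.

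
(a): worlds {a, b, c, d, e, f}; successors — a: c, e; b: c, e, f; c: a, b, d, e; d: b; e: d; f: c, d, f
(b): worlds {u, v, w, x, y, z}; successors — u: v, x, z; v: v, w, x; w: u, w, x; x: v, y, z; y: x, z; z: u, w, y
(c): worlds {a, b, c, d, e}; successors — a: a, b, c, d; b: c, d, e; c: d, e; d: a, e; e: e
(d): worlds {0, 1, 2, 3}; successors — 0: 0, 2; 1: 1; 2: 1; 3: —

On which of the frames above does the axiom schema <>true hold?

(a), (b), (c)

This is the axiom for seriality; its first-order frame correspondent is forall x exists y Rxy.
(a): ✓.
(b): ✓.
(c): ✓.
(d): fails — world 3 has no successor.
Valid on: (a), (b), (c).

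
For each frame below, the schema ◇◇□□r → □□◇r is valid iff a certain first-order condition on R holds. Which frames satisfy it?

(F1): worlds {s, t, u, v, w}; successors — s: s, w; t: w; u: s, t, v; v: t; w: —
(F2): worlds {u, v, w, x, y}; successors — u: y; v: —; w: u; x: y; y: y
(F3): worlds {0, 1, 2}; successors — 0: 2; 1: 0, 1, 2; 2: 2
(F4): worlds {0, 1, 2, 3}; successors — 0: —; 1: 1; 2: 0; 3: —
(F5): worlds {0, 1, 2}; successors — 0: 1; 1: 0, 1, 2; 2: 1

This is the axiom for a generalized confluence (Geach) condition; its first-order frame correspondent is ∀x ∀y ∀z ((xR²y ∧ xR²z) → ∃w (yR²w ∧ zRw)).
(F1): fails — sR²s, sR²w but no w* with sR²w* and wRw*.
(F2): holds.
(F3): holds.
(F4): holds.
(F5): holds.
Valid on: (F2), (F3), (F4), (F5).

(F2), (F3), (F4), (F5)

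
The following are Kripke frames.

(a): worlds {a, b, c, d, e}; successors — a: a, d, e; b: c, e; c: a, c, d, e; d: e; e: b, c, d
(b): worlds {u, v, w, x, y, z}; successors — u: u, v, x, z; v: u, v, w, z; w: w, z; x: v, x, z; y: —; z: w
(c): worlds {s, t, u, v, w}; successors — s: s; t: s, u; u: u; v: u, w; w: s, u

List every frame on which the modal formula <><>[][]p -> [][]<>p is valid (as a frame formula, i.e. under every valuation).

(b)

The schema corresponds to a generalized confluence (Geach) condition: forall x forall y forall z ((x R^2 y & x R^2 z) -> exists w (y R^2 w & zRw)).
(a): fails — aR²d, aR²d but no w with dR²w and dRw.
(b): ✓.
(c): fails — tR²s, tR²u but no w* with sR²w* and uRw*.
Valid on: (b).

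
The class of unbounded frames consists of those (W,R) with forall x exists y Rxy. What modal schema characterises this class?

□s → ◇s

A defining formula is □s → ◇s (the D axiom).
Suppose □s→◇s is valid. At any x set V(s)=W. Then □s at x, so ◇s at x, so x has a successor.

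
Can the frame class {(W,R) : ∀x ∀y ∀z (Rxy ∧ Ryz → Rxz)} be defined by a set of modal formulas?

The condition is transitivity. A defining modal formula is □r → □□r.

Yes, by □r → □□r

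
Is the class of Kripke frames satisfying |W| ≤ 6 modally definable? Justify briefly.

If a class were modally definable it would be closed under disjoint unions (Goldblatt–Thomason).
Any modal formula valid on each of 7 disjoint one-world frames is valid on their disjoint union (validity is preserved under disjoint unions). Each one-world frame has |W|=1≤6, but the union has |W|=7.
Hence having at most 6 worlds is not modally definable.

Not definable by any modal formula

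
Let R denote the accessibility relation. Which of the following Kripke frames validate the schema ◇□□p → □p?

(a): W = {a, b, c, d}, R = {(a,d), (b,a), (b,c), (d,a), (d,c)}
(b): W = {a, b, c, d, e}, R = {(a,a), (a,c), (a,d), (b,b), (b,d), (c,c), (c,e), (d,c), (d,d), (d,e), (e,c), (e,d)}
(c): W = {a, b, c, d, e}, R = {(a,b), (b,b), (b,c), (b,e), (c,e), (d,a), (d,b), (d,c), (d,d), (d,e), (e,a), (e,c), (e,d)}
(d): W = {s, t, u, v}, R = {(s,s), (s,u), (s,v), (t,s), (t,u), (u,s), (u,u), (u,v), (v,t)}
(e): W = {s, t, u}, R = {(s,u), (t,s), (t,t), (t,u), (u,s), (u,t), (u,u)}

(e)

Frame correspondent (Sahlqvist): ∀x ∀y ∀z ((xRy ∧ xRz) → ∃w (yR²w ∧ z = w)) — i.e. a generalized confluence (Geach) condition.
(a): fails — bRc, bRa but no w with cR²w and a=w.
(b): fails — aRc, aRa but no w with cR²w and a=w.
(c): fails — bRc, bRb but no w with cR²w and b=w.
(d): fails — sRv, sRv but no w with vR²w and v=w.
(e): holds.
Valid on: (e).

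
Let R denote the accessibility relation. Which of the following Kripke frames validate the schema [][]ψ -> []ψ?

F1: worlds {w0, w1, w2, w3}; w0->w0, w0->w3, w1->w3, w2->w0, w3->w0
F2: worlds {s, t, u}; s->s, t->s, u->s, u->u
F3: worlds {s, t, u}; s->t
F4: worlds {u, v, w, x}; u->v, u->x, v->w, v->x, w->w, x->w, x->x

F2

This is the axiom for density; its first-order frame correspondent is forall x forall y (Rxy -> exists z (Rxz & Rzy)).
F1: fails — Rw1w3 but no z with Rw1z and Rzw3.
F2: ✓.
F3: fails — Rst but no z with Rsz and Rzt.
F4: fails — Ruv but no z with Ruz and Rzv.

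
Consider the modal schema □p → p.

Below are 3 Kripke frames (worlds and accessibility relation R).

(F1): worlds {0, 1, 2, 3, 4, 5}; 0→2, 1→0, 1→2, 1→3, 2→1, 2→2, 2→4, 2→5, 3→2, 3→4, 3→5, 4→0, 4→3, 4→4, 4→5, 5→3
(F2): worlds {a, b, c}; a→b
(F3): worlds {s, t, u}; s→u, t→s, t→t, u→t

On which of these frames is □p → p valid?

none

This is the axiom for reflexivity; its first-order frame correspondent is ∀x Rxx.
(F1): fails — world 0 does not see itself.
(F2): fails — world a does not see itself.
(F3): fails — world s does not see itself.
Valid on no frame.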